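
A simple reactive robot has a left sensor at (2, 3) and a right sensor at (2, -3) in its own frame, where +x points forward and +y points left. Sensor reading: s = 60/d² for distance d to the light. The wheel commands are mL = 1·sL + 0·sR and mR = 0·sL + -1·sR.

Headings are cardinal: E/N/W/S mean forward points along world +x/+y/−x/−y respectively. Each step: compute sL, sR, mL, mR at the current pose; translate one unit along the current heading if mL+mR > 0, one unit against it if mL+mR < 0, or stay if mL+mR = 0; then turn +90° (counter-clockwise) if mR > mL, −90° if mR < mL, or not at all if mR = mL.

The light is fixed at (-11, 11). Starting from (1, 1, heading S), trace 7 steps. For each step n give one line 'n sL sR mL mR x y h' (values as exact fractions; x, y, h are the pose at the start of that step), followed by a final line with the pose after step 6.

n=0: pose=(1,1,S); sL=20/123, sR=4/15; mL=20/123, mR=-4/15; mL+mR=-64/615 → advance -1; mR−mL=-88/205 → turn -1·90°
n=1: pose=(1,2,W); sL=15/61, sR=15/34; mL=15/61, mR=-15/34; mL+mR=-405/2074 → advance -1; mR−mL=-1425/2074 → turn -1·90°
n=2: pose=(2,2,N); sL=60/149, sR=12/61; mL=60/149, mR=-12/61; mL+mR=1872/9089 → advance +1; mR−mL=-5448/9089 → turn -1·90°
n=3: pose=(2,3,E); sL=6/25, sR=30/173; mL=6/25, mR=-30/173; mL+mR=288/4325 → advance +1; mR−mL=-1788/4325 → turn -1·90°
n=4: pose=(3,3,S); sL=60/389, sR=60/221; mL=60/389, mR=-60/221; mL+mR=-10080/85969 → advance -1; mR−mL=-36600/85969 → turn -1·90°
n=5: pose=(3,4,W); sL=15/61, sR=3/8; mL=15/61, mR=-3/8; mL+mR=-63/488 → advance -1; mR−mL=-303/488 → turn -1·90°
n=6: pose=(4,4,N); sL=60/169, sR=60/349; mL=60/169, mR=-60/349; mL+mR=10800/58981 → advance +1; mR−mL=-31080/58981 → turn -1·90°

0 20/123 4/15 20/123 -4/15 1 1 S
1 15/61 15/34 15/61 -15/34 1 2 W
2 60/149 12/61 60/149 -12/61 2 2 N
3 6/25 30/173 6/25 -30/173 2 3 E
4 60/389 60/221 60/389 -60/221 3 3 S
5 15/61 3/8 15/61 -3/8 3 4 W
6 60/169 60/349 60/169 -60/349 4 4 N
final 4 5 E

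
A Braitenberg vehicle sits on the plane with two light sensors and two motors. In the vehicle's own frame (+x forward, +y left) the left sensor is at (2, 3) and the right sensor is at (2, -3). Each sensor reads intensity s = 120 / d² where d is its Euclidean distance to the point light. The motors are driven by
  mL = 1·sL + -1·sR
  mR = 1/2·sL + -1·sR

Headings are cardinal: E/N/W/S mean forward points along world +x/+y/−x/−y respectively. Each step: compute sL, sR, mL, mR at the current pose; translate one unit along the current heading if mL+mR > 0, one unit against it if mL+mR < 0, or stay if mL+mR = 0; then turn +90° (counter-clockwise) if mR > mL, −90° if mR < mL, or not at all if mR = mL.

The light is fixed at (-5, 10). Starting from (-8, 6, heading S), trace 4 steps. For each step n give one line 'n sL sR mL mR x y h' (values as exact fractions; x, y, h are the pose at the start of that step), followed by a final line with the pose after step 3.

n=0: pose=(-8,6,S); sL=10/3, sR=5/3; mL=5/3, mR=0; mL+mR=5/3 → advance +1; mR−mL=-5/3 → turn -1·90°
n=1: pose=(-8,5,W); sL=120/89, sR=120/29; mL=-7200/2581, mR=-8940/2581; mL+mR=-16140/2581 → advance -1; mR−mL=-60/89 → turn -1·90°
n=2: pose=(-7,5,N); sL=60/17, sR=12; mL=-144/17, mR=-174/17; mL+mR=-318/17 → advance -1; mR−mL=-30/17 → turn -1·90°
n=3: pose=(-7,4,E); sL=40/3, sR=40/27; mL=320/27, mR=140/27; mL+mR=460/27 → advance +1; mR−mL=-20/3 → turn -1·90°

0 10/3 5/3 5/3 0 -8 6 S
1 120/89 120/29 -7200/2581 -8940/2581 -8 5 W
2 60/17 12 -144/17 -174/17 -7 5 N
3 40/3 40/27 320/27 140/27 -7 4 E
final -6 4 S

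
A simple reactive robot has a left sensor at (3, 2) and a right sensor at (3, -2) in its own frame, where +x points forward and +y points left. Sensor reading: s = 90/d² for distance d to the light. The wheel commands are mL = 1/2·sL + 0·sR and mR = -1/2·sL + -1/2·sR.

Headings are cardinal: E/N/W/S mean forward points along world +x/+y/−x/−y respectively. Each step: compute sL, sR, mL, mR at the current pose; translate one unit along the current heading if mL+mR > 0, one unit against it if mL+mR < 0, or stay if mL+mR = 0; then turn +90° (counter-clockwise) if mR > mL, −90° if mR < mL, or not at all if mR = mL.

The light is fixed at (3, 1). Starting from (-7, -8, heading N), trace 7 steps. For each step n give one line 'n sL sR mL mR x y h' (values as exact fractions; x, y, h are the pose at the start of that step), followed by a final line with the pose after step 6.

0 1/2 9/10 1/4 -7/10 -7 -8 N
1 90/113 90/193 45/113 -13770/21809 -7 -9 E
2 9/25 45/169 9/50 -1323/4225 -8 -9 S
3 90/317 18/49 45/317 -5058/15533 -8 -8 W
4 1/2 9/10 1/4 -7/10 -7 -8 N
5 90/113 90/193 45/113 -13770/21809 -7 -9 E
6 9/25 45/169 9/50 -1323/4225 -8 -9 S
final -8 -8 W

n=0: pose=(-7,-8,N); sL=1/2, sR=9/10; mL=1/4, mR=-7/10; mL+mR=-9/20 → advance -1; mR−mL=-19/20 → turn -1·90°
n=1: pose=(-7,-9,E); sL=90/113, sR=90/193; mL=45/113, mR=-13770/21809; mL+mR=-45/193 → advance -1; mR−mL=-22455/21809 → turn -1·90°
n=2: pose=(-8,-9,S); sL=9/25, sR=45/169; mL=9/50, mR=-1323/4225; mL+mR=-45/338 → advance -1; mR−mL=-4167/8450 → turn -1·90°
n=3: pose=(-8,-8,W); sL=90/317, sR=18/49; mL=45/317, mR=-5058/15533; mL+mR=-9/49 → advance -1; mR−mL=-7263/15533 → turn -1·90°
n=4: pose=(-7,-8,N); sL=1/2, sR=9/10; mL=1/4, mR=-7/10; mL+mR=-9/20 → advance -1; mR−mL=-19/20 → turn -1·90°
n=5: pose=(-7,-9,E); sL=90/113, sR=90/193; mL=45/113, mR=-13770/21809; mL+mR=-45/193 → advance -1; mR−mL=-22455/21809 → turn -1·90°
n=6: pose=(-8,-9,S); sL=9/25, sR=45/169; mL=9/50, mR=-1323/4225; mL+mR=-45/338 → advance -1; mR−mL=-4167/8450 → turn -1·90°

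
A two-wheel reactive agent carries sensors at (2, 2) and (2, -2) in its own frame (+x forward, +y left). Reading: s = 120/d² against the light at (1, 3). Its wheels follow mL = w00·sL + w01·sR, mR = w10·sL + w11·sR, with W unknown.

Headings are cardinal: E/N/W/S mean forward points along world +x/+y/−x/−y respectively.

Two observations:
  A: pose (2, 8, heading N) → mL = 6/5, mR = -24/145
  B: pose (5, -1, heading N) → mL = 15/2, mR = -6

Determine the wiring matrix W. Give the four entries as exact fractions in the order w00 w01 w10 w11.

1/2 0 -1/2 1/2

obs A: pose=(2,8,N) → sL=12/5, sR=60/29, mL=6/5, mR=-24/145
obs B: pose=(5,-1,N) → sL=15, sR=3, mL=15/2, mR=-6
sensor matrix S = [[12/5, 60/29], [15, 3]]; det S = -3456/145
solve [mL_A; mL_B] = S·[w00; w01] and [mR_A; mR_B] = S·[w10; w11]:
  w00 = 1/2, w01 = 0, w10 = -1/2, w11 = 1/2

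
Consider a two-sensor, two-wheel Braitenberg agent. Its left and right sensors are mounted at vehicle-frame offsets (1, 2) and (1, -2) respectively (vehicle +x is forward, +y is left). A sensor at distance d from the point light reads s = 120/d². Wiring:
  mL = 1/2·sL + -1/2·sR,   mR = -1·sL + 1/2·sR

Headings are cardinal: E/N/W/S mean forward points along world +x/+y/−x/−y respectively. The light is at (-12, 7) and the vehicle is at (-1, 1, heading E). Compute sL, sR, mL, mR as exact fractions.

3/4 15/26 9/104 -6/13

left sensor world pos  = (0, 3); dL² = 160
right sensor world pos = (0, -1); dR² = 208
sL = 120/160 = 3/4
sR = 120/208 = 15/26
mL = 1/2·sL + -1/2·sR = 9/104
mR = -1·sL + 1/2·sR = -6/13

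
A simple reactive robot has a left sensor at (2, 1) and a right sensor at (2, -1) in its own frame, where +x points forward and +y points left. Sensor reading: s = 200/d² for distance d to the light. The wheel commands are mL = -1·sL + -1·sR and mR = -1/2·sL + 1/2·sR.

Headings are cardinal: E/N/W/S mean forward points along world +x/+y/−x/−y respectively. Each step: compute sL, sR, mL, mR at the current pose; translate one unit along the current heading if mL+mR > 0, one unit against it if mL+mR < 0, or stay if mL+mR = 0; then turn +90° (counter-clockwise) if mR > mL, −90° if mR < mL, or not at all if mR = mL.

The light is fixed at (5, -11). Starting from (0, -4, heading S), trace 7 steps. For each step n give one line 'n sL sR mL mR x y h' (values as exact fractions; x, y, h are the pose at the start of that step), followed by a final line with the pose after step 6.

0 200/41 200/61 -20400/2501 -2000/2501 0 -4 S
1 20/9 100/29 -1480/261 160/261 0 -3 E
2 200/149 8/5 -2192/745 96/745 -1 -3 N
3 2 25/16 -57/16 -7/32 -1 -4 W
4 200/41 200/61 -20400/2501 -2000/2501 0 -4 S
5 20/9 100/29 -1480/261 160/261 0 -3 E
6 200/149 8/5 -2192/745 96/745 -1 -3 N
final -1 -4 W

n=0: pose=(0,-4,S); sL=200/41, sR=200/61; mL=-20400/2501, mR=-2000/2501; mL+mR=-22400/2501 → advance -1; mR−mL=18400/2501 → turn +1·90°
n=1: pose=(0,-3,E); sL=20/9, sR=100/29; mL=-1480/261, mR=160/261; mL+mR=-440/87 → advance -1; mR−mL=1640/261 → turn +1·90°
n=2: pose=(-1,-3,N); sL=200/149, sR=8/5; mL=-2192/745, mR=96/745; mL+mR=-2096/745 → advance -1; mR−mL=2288/745 → turn +1·90°
n=3: pose=(-1,-4,W); sL=2, sR=25/16; mL=-57/16, mR=-7/32; mL+mR=-121/32 → advance -1; mR−mL=107/32 → turn +1·90°
n=4: pose=(0,-4,S); sL=200/41, sR=200/61; mL=-20400/2501, mR=-2000/2501; mL+mR=-22400/2501 → advance -1; mR−mL=18400/2501 → turn +1·90°
n=5: pose=(0,-3,E); sL=20/9, sR=100/29; mL=-1480/261, mR=160/261; mL+mR=-440/87 → advance -1; mR−mL=1640/261 → turn +1·90°
n=6: pose=(-1,-3,N); sL=200/149, sR=8/5; mL=-2192/745, mR=96/745; mL+mR=-2096/745 → advance -1; mR−mL=2288/745 → turn +1·90°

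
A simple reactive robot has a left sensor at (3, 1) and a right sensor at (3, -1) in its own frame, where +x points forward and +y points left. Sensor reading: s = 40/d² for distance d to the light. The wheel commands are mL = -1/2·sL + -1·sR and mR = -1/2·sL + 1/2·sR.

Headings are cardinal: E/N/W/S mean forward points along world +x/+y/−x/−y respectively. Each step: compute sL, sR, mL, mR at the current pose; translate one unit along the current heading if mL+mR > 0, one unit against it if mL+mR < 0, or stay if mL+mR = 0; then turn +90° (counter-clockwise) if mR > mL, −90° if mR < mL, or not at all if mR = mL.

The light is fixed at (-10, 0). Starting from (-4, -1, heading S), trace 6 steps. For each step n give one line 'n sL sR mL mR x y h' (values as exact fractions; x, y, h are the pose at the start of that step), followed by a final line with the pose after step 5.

n=0: pose=(-4,-1,S); sL=8/13, sR=40/41; mL=-684/533, mR=96/533; mL+mR=-588/533 → advance -1; mR−mL=60/41 → turn +1·90°
n=1: pose=(-4,0,E); sL=20/41, sR=20/41; mL=-30/41, mR=0; mL+mR=-30/41 → advance -1; mR−mL=30/41 → turn +1·90°
n=2: pose=(-5,0,N); sL=8/5, sR=8/9; mL=-76/45, mR=-16/45; mL+mR=-92/45 → advance -1; mR−mL=4/3 → turn +1·90°
n=3: pose=(-5,-1,W); sL=5, sR=10; mL=-25/2, mR=5/2; mL+mR=-10 → advance -1; mR−mL=15 → turn +1·90°
n=4: pose=(-4,-1,S); sL=8/13, sR=40/41; mL=-684/533, mR=96/533; mL+mR=-588/533 → advance -1; mR−mL=60/41 → turn +1·90°
n=5: pose=(-4,0,E); sL=20/41, sR=20/41; mL=-30/41, mR=0; mL+mR=-30/41 → advance -1; mR−mL=30/41 → turn +1·90°

0 8/13 40/41 -684/533 96/533 -4 -1 S
1 20/41 20/41 -30/41 0 -4 0 E
2 8/5 8/9 -76/45 -16/45 -5 0 N
3 5 10 -25/2 5/2 -5 -1 W
4 8/13 40/41 -684/533 96/533 -4 -1 S
5 20/41 20/41 -30/41 0 -4 0 E
final -5 0 N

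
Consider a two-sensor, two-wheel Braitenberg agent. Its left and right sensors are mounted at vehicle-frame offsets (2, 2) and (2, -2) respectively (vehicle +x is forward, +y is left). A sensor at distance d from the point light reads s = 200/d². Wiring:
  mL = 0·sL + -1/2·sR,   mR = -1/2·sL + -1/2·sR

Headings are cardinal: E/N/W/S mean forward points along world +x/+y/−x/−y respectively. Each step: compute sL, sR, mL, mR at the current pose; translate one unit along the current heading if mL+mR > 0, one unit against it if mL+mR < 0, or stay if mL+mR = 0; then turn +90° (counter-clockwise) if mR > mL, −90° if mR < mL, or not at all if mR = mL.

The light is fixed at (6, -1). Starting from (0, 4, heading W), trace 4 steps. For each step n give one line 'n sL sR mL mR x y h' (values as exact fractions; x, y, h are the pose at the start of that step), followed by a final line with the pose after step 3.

0 200/73 200/113 -100/113 -18600/8249 0 4 W
1 100/49 100/29 -50/29 -3900/1421 1 4 N
2 40/9 200/13 -100/13 -1160/117 1 3 E
3 10 50/17 -25/17 -110/17 0 3 S
final 0 4 W

n=0: pose=(0,4,W); sL=200/73, sR=200/113; mL=-100/113, mR=-18600/8249; mL+mR=-25900/8249 → advance -1; mR−mL=-100/73 → turn -1·90°
n=1: pose=(1,4,N); sL=100/49, sR=100/29; mL=-50/29, mR=-3900/1421; mL+mR=-6350/1421 → advance -1; mR−mL=-50/49 → turn -1·90°
n=2: pose=(1,3,E); sL=40/9, sR=200/13; mL=-100/13, mR=-1160/117; mL+mR=-2060/117 → advance -1; mR−mL=-20/9 → turn -1·90°
n=3: pose=(0,3,S); sL=10, sR=50/17; mL=-25/17, mR=-110/17; mL+mR=-135/17 → advance -1; mR−mL=-5 → turn -1·90°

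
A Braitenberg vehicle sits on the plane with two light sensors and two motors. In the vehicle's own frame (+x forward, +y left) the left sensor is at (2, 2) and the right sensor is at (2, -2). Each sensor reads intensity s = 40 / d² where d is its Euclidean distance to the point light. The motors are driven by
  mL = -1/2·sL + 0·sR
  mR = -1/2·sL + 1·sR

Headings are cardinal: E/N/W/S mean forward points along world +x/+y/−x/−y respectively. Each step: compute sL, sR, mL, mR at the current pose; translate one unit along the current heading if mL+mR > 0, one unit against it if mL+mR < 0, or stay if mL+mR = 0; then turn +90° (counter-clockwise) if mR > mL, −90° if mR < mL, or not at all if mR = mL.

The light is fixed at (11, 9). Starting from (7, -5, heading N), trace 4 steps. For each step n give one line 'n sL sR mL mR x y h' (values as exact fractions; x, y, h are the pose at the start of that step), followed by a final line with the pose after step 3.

n=0: pose=(7,-5,N); sL=2/9, sR=10/37; mL=-1/9, mR=53/333; mL+mR=16/333 → advance +1; mR−mL=10/37 → turn +1·90°
n=1: pose=(7,-4,W); sL=40/261, sR=40/157; mL=-20/261, mR=7300/40977; mL+mR=4160/40977 → advance +1; mR−mL=40/157 → turn +1·90°
n=2: pose=(6,-4,S); sL=20/117, sR=20/137; mL=-10/117, mR=970/16029; mL+mR=-400/16029 → advance -1; mR−mL=20/137 → turn +1·90°
n=3: pose=(6,-3,E); sL=40/109, sR=8/41; mL=-20/109, mR=52/4469; mL+mR=-768/4469 → advance -1; mR−mL=8/41 → turn +1·90°

0 2/9 10/37 -1/9 53/333 7 -5 N
1 40/261 40/157 -20/261 7300/40977 7 -4 W
2 20/117 20/137 -10/117 970/16029 6 -4 S
3 40/109 8/41 -20/109 52/4469 6 -3 E
final 5 -3 N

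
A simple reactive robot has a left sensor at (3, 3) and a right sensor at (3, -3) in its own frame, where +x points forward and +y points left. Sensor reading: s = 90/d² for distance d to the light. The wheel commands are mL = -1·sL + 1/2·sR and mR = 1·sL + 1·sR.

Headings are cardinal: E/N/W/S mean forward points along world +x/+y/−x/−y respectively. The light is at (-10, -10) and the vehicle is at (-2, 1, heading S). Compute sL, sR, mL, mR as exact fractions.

left sensor world pos  = (1, -2); dL² = 185
right sensor world pos = (-5, -2); dR² = 89
sL = 90/185 = 18/37
sR = 90/89 = 90/89
mL = -1·sL + 1/2·sR = 63/3293
mR = 1·sL + 1·sR = 4932/3293

18/37 90/89 63/3293 4932/3293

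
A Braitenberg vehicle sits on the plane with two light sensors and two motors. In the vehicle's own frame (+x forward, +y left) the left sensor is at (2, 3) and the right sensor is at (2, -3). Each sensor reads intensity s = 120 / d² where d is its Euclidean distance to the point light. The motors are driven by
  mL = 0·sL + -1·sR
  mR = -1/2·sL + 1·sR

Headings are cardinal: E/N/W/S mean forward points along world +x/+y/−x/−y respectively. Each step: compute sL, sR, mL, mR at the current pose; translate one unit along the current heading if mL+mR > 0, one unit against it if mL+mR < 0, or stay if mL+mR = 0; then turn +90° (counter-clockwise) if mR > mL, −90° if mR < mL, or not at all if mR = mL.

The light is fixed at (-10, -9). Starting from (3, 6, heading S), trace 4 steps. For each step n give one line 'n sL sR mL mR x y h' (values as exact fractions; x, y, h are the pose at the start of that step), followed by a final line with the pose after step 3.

0 24/85 120/269 -120/269 6972/22865 3 6 S
1 60/293 60/197 -60/197 11670/57721 3 7 E
2 8/27 40/183 -40/183 116/1647 2 7 N
3 30/61 15/53 -15/53 120/3233 2 6 W
final 3 6 S

n=0: pose=(3,6,S); sL=24/85, sR=120/269; mL=-120/269, mR=6972/22865; mL+mR=-12/85 → advance -1; mR−mL=17172/22865 → turn +1·90°
n=1: pose=(3,7,E); sL=60/293, sR=60/197; mL=-60/197, mR=11670/57721; mL+mR=-30/293 → advance -1; mR−mL=29250/57721 → turn +1·90°
n=2: pose=(2,7,N); sL=8/27, sR=40/183; mL=-40/183, mR=116/1647; mL+mR=-4/27 → advance -1; mR−mL=476/1647 → turn +1·90°
n=3: pose=(2,6,W); sL=30/61, sR=15/53; mL=-15/53, mR=120/3233; mL+mR=-15/61 → advance -1; mR−mL=1035/3233 → turn +1·90°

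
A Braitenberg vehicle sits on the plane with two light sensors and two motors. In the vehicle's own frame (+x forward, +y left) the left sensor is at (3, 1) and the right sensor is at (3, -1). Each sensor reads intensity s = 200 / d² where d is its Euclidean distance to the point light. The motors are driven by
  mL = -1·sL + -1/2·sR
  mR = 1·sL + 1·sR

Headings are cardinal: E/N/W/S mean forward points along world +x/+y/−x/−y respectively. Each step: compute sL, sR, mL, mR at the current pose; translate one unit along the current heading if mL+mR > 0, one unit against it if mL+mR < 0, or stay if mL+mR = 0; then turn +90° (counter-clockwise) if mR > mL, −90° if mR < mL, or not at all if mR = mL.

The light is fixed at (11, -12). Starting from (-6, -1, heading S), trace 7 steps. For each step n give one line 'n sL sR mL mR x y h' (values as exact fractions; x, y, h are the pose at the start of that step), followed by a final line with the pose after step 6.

n=0: pose=(-6,-1,S); sL=5/8, sR=50/97; mL=-685/776, mR=885/776; mL+mR=25/97 → advance +1; mR−mL=785/388 → turn +1·90°
n=1: pose=(-6,-2,E); sL=200/317, sR=200/277; mL=-87100/87809, mR=118800/87809; mL+mR=100/277 → advance +1; mR−mL=205900/87809 → turn +1·90°
n=2: pose=(-5,-2,N); sL=100/229, sR=100/197; mL=-31150/45113, mR=42600/45113; mL+mR=50/197 → advance +1; mR−mL=73750/45113 → turn +1·90°
n=3: pose=(-5,-1,W); sL=200/461, sR=40/101; mL=-29420/46561, mR=38640/46561; mL+mR=20/101 → advance +1; mR−mL=68060/46561 → turn +1·90°
n=4: pose=(-6,-1,S); sL=5/8, sR=50/97; mL=-685/776, mR=885/776; mL+mR=25/97 → advance +1; mR−mL=785/388 → turn +1·90°
n=5: pose=(-6,-2,E); sL=200/317, sR=200/277; mL=-87100/87809, mR=118800/87809; mL+mR=100/277 → advance +1; mR−mL=205900/87809 → turn +1·90°
n=6: pose=(-5,-2,N); sL=100/229, sR=100/197; mL=-31150/45113, mR=42600/45113; mL+mR=50/197 → advance +1; mR−mL=73750/45113 → turn +1·90°

0 5/8 50/97 -685/776 885/776 -6 -1 S
1 200/317 200/277 -87100/87809 118800/87809 -6 -2 E
2 100/229 100/197 -31150/45113 42600/45113 -5 -2 N
3 200/461 40/101 -29420/46561 38640/46561 -5 -1 W
4 5/8 50/97 -685/776 885/776 -6 -1 S
5 200/317 200/277 -87100/87809 118800/87809 -6 -2 E
6 100/229 100/197 -31150/45113 42600/45113 -5 -2 N
final -5 -1 W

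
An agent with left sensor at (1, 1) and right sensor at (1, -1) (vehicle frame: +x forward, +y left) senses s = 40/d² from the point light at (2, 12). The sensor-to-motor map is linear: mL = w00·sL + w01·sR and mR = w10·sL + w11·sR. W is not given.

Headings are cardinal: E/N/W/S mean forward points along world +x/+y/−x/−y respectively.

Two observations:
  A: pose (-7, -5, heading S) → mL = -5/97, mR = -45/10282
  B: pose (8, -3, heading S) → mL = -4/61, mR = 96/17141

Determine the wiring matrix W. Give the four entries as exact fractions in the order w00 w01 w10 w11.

obs A: pose=(-7,-5,S) → sL=10/97, sR=5/53, mL=-5/97, mR=-45/10282
obs B: pose=(8,-3,S) → sL=8/61, sR=40/281, mL=-4/61, mR=96/17141
sensor matrix S = [[10/97, 5/53], [8/61, 40/281]]; det S = 202920/88121881
solve [mL_A; mL_B] = S·[w00; w01] and [mR_A; mR_B] = S·[w10; w11]:
  w00 = -1/2, w01 = 0, w10 = -1/2, w11 = 1/2

-1/2 0 -1/2 1/2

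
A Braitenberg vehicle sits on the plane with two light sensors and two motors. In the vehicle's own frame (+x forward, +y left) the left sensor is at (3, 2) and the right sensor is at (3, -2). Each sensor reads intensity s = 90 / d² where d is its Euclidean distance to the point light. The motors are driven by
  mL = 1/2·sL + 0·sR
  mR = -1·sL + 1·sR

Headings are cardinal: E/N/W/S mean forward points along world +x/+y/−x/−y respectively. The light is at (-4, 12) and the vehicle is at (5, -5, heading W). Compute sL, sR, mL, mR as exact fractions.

90/397 10/29 45/397 1360/11513

left sensor world pos  = (2, -7); dL² = 397
right sensor world pos = (2, -3); dR² = 261
sL = 90/397 = 90/397
sR = 90/261 = 10/29
mL = 1/2·sL + 0·sR = 45/397
mR = -1·sL + 1·sR = 1360/11513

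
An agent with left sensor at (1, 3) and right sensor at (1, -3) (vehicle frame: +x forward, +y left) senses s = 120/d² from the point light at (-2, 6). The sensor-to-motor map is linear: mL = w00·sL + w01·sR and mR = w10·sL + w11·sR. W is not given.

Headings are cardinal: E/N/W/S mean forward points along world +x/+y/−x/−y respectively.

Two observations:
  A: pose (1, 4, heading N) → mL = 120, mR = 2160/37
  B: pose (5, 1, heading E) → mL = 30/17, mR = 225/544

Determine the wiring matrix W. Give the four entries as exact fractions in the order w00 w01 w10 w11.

1 0 1/2 -1/2

obs A: pose=(1,4,N) → sL=120, sR=120/37, mL=120, mR=2160/37
obs B: pose=(5,1,E) → sL=30/17, sR=15/16, mL=30/17, mR=225/544
sensor matrix S = [[120, 120/37], [30/17, 15/16]]; det S = 134325/1258
solve [mL_A; mL_B] = S·[w00; w01] and [mR_A; mR_B] = S·[w10; w11]:
  w00 = 1, w01 = 0, w10 = 1/2, w11 = -1/2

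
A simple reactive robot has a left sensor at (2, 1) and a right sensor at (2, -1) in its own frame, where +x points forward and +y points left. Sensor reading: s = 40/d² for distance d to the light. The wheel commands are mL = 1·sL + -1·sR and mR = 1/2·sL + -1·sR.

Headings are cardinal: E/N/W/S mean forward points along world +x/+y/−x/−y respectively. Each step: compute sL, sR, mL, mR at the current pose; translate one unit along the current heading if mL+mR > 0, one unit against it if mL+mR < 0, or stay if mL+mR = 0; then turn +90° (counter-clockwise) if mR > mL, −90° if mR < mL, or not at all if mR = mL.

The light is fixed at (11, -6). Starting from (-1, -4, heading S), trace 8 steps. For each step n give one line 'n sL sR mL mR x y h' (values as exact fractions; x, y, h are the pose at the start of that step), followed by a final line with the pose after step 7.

0 40/121 40/169 1920/20449 -1460/20449 -1 -4 S
1 10/49 1/5 1/245 -24/245 -1 -5 W
2 40/153 40/109 -1760/16677 -3940/16677 0 -5 N
3 20/41 20/41 0 -10/41 0 -6 E
4 8/25 40/173 384/4325 -308/4325 -1 -6 S
5 1/5 10/49 -1/245 -51/490 -1 -7 W
6 8/29 40/101 -352/2929 -756/2929 0 -7 N
7 20/41 4/9 16/369 -74/369 0 -8 E
final -1 -8 S

n=0: pose=(-1,-4,S); sL=40/121, sR=40/169; mL=1920/20449, mR=-1460/20449; mL+mR=460/20449 → advance +1; mR−mL=-20/121 → turn -1·90°
n=1: pose=(-1,-5,W); sL=10/49, sR=1/5; mL=1/245, mR=-24/245; mL+mR=-23/245 → advance -1; mR−mL=-5/49 → turn -1·90°
n=2: pose=(0,-5,N); sL=40/153, sR=40/109; mL=-1760/16677, mR=-3940/16677; mL+mR=-1900/5559 → advance -1; mR−mL=-20/153 → turn -1·90°
n=3: pose=(0,-6,E); sL=20/41, sR=20/41; mL=0, mR=-10/41; mL+mR=-10/41 → advance -1; mR−mL=-10/41 → turn -1·90°
n=4: pose=(-1,-6,S); sL=8/25, sR=40/173; mL=384/4325, mR=-308/4325; mL+mR=76/4325 → advance +1; mR−mL=-4/25 → turn -1·90°
n=5: pose=(-1,-7,W); sL=1/5, sR=10/49; mL=-1/245, mR=-51/490; mL+mR=-53/490 → advance -1; mR−mL=-1/10 → turn -1·90°
n=6: pose=(0,-7,N); sL=8/29, sR=40/101; mL=-352/2929, mR=-756/2929; mL+mR=-1108/2929 → advance -1; mR−mL=-4/29 → turn -1·90°
n=7: pose=(0,-8,E); sL=20/41, sR=4/9; mL=16/369, mR=-74/369; mL+mR=-58/369 → advance -1; mR−mL=-10/41 → turn -1·90°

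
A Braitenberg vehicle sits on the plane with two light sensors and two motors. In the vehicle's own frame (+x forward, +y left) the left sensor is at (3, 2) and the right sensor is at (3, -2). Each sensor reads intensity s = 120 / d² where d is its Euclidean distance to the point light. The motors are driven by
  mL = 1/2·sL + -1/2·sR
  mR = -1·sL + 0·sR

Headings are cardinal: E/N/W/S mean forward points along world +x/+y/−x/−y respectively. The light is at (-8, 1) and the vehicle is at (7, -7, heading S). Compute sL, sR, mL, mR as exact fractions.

left sensor world pos  = (9, -10); dL² = 410
right sensor world pos = (5, -10); dR² = 290
sL = 120/410 = 12/41
sR = 120/290 = 12/29
mL = 1/2·sL + -1/2·sR = -72/1189
mR = -1·sL + 0·sR = -12/41

12/41 12/29 -72/1189 -12/41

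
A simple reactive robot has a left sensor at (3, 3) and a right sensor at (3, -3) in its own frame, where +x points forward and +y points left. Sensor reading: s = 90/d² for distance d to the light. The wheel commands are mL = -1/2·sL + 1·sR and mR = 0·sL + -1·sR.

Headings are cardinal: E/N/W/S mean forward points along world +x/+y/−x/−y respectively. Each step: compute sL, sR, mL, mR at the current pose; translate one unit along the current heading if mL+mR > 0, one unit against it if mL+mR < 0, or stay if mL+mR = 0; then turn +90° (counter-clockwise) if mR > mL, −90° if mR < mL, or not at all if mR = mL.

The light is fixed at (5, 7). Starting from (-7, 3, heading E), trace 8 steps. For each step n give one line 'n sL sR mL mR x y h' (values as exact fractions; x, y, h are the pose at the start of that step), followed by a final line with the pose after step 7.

0 45/41 9/13 153/1066 -9/13 -7 3 E
1 90/149 18/61 -63/9089 -18/61 -8 3 S
2 45/146 45/128 1845/9344 -45/128 -8 4 W
3 2/5 10/9 41/45 -10/9 -7 4 N
4 45/41 9/13 153/1066 -9/13 -7 3 E
5 90/149 18/61 -63/9089 -18/61 -8 3 S
6 45/146 45/128 1845/9344 -45/128 -8 4 W
7 2/5 10/9 41/45 -10/9 -7 4 N
final -7 3 E

n=0: pose=(-7,3,E); sL=45/41, sR=9/13; mL=153/1066, mR=-9/13; mL+mR=-45/82 → advance -1; mR−mL=-891/1066 → turn -1·90°
n=1: pose=(-8,3,S); sL=90/149, sR=18/61; mL=-63/9089, mR=-18/61; mL+mR=-45/149 → advance -1; mR−mL=-2619/9089 → turn -1·90°
n=2: pose=(-8,4,W); sL=45/146, sR=45/128; mL=1845/9344, mR=-45/128; mL+mR=-45/292 → advance -1; mR−mL=-2565/4672 → turn -1·90°
n=3: pose=(-7,4,N); sL=2/5, sR=10/9; mL=41/45, mR=-10/9; mL+mR=-1/5 → advance -1; mR−mL=-91/45 → turn -1·90°
n=4: pose=(-7,3,E); sL=45/41, sR=9/13; mL=153/1066, mR=-9/13; mL+mR=-45/82 → advance -1; mR−mL=-891/1066 → turn -1·90°
n=5: pose=(-8,3,S); sL=90/149, sR=18/61; mL=-63/9089, mR=-18/61; mL+mR=-45/149 → advance -1; mR−mL=-2619/9089 → turn -1·90°
n=6: pose=(-8,4,W); sL=45/146, sR=45/128; mL=1845/9344, mR=-45/128; mL+mR=-45/292 → advance -1; mR−mL=-2565/4672 → turn -1·90°
n=7: pose=(-7,4,N); sL=2/5, sR=10/9; mL=41/45, mR=-10/9; mL+mR=-1/5 → advance -1; mR−mL=-91/45 → turn -1·90°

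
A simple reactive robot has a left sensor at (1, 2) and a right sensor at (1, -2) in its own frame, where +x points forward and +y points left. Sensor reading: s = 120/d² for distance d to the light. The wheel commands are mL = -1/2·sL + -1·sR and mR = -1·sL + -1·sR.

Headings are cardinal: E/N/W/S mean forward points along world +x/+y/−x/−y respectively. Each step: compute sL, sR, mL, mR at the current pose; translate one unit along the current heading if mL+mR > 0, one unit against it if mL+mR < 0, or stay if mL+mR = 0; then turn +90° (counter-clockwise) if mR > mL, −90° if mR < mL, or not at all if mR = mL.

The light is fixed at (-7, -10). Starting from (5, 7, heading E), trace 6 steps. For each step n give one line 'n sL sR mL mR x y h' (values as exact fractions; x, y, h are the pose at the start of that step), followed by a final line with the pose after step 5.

n=0: pose=(5,7,E); sL=12/53, sR=60/197; mL=-4362/10441, mR=-5544/10441; mL+mR=-9906/10441 → advance -1; mR−mL=-6/53 → turn -1·90°
n=1: pose=(4,7,S); sL=24/85, sR=120/337; mL=-14244/28645, mR=-18288/28645; mL+mR=-32532/28645 → advance -1; mR−mL=-12/85 → turn -1·90°
n=2: pose=(4,8,W); sL=30/89, sR=6/25; mL=-909/2225, mR=-1284/2225; mL+mR=-2193/2225 → advance -1; mR−mL=-15/89 → turn -1·90°
n=3: pose=(5,8,N); sL=120/461, sR=120/557; mL=-88740/256777, mR=-122160/256777; mL+mR=-210900/256777 → advance -1; mR−mL=-60/461 → turn -1·90°
n=4: pose=(5,7,E); sL=12/53, sR=60/197; mL=-4362/10441, mR=-5544/10441; mL+mR=-9906/10441 → advance -1; mR−mL=-6/53 → turn -1·90°
n=5: pose=(4,7,S); sL=24/85, sR=120/337; mL=-14244/28645, mR=-18288/28645; mL+mR=-32532/28645 → advance -1; mR−mL=-12/85 → turn -1·90°

0 12/53 60/197 -4362/10441 -5544/10441 5 7 E
1 24/85 120/337 -14244/28645 -18288/28645 4 7 S
2 30/89 6/25 -909/2225 -1284/2225 4 8 W
3 120/461 120/557 -88740/256777 -122160/256777 5 8 N
4 12/53 60/197 -4362/10441 -5544/10441 5 7 E
5 24/85 120/337 -14244/28645 -18288/28645 4 7 S
final 4 8 W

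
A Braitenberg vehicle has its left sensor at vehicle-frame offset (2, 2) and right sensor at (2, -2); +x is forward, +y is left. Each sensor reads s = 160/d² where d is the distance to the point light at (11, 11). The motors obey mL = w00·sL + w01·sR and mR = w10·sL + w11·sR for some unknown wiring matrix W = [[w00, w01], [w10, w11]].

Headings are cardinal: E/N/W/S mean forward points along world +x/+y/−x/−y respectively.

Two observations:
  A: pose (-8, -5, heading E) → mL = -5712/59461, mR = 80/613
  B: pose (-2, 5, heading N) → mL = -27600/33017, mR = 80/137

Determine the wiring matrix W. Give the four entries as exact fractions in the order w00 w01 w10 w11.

1/2 -1 0 1/2

obs A: pose=(-8,-5,E) → sL=32/97, sR=160/613, mL=-5712/59461, mR=80/613
obs B: pose=(-2,5,N) → sL=160/241, sR=160/137, mL=-27600/33017, mR=80/137
sensor matrix S = [[32/97, 160/613], [160/241, 160/137]]; det S = 416194560/1963223837
solve [mL_A; mL_B] = S·[w00; w01] and [mR_A; mR_B] = S·[w10; w11]:
  w00 = 1/2, w01 = -1, w10 = 0, w11 = 1/2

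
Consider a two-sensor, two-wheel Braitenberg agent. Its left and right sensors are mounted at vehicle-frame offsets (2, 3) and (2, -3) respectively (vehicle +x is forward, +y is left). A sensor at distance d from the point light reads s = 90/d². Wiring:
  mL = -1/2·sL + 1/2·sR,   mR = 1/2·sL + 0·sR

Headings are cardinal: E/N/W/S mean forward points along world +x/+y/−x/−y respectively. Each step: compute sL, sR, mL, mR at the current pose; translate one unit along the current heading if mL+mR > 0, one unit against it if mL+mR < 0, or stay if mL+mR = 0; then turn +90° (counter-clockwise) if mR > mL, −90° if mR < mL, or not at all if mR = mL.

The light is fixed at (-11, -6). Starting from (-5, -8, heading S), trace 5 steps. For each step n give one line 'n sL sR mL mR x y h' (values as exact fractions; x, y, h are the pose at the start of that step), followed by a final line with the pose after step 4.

0 90/97 18/5 648/485 45/97 -5 -8 S
1 45/26 45/8 405/208 45/52 -5 -9 W
2 18 18/13 -108/13 9 -6 -9 N
3 45/17 9 54/17 45/34 -6 -8 W
4 90 90/49 -2160/49 45 -7 -8 N
final -7 -7 W

n=0: pose=(-5,-8,S); sL=90/97, sR=18/5; mL=648/485, mR=45/97; mL+mR=9/5 → advance +1; mR−mL=-423/485 → turn -1·90°
n=1: pose=(-5,-9,W); sL=45/26, sR=45/8; mL=405/208, mR=45/52; mL+mR=45/16 → advance +1; mR−mL=-225/208 → turn -1·90°
n=2: pose=(-6,-9,N); sL=18, sR=18/13; mL=-108/13, mR=9; mL+mR=9/13 → advance +1; mR−mL=225/13 → turn +1·90°
n=3: pose=(-6,-8,W); sL=45/17, sR=9; mL=54/17, mR=45/34; mL+mR=9/2 → advance +1; mR−mL=-63/34 → turn -1·90°
n=4: pose=(-7,-8,N); sL=90, sR=90/49; mL=-2160/49, mR=45; mL+mR=45/49 → advance +1; mR−mL=4365/49 → turn +1·90°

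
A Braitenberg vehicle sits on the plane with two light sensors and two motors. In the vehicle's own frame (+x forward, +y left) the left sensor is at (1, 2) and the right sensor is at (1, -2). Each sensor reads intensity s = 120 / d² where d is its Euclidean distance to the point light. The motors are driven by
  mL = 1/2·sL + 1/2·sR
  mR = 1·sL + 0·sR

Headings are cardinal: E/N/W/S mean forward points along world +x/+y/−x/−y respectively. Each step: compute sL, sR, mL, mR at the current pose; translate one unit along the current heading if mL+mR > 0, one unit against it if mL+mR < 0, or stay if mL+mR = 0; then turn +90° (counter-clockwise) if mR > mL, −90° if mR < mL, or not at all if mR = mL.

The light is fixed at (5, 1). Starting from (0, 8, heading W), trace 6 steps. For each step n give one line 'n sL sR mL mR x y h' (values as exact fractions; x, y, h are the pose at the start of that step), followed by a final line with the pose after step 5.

n=0: pose=(0,8,W); sL=120/61, sR=40/39; mL=3560/2379, mR=120/61; mL+mR=8240/2379 → advance +1; mR−mL=1120/2379 → turn +1·90°
n=1: pose=(-1,8,S); sL=30/13, sR=6/5; mL=114/65, mR=30/13; mL+mR=264/65 → advance +1; mR−mL=36/65 → turn +1·90°
n=2: pose=(-1,7,E); sL=120/89, sR=120/41; mL=7800/3649, mR=120/89; mL+mR=12720/3649 → advance +1; mR−mL=-2880/3649 → turn -1·90°
n=3: pose=(0,7,S); sL=60/17, sR=60/37; mL=1620/629, mR=60/17; mL+mR=3840/629 → advance +1; mR−mL=600/629 → turn +1·90°
n=4: pose=(0,6,E); sL=24/13, sR=24/5; mL=216/65, mR=24/13; mL+mR=336/65 → advance +1; mR−mL=-96/65 → turn -1·90°
n=5: pose=(1,6,S); sL=6, sR=30/13; mL=54/13, mR=6; mL+mR=132/13 → advance +1; mR−mL=24/13 → turn +1·90°

0 120/61 40/39 3560/2379 120/61 0 8 W
1 30/13 6/5 114/65 30/13 -1 8 S
2 120/89 120/41 7800/3649 120/89 -1 7 E
3 60/17 60/37 1620/629 60/17 0 7 S
4 24/13 24/5 216/65 24/13 0 6 E
5 6 30/13 54/13 6 1 6 S
final 1 5 E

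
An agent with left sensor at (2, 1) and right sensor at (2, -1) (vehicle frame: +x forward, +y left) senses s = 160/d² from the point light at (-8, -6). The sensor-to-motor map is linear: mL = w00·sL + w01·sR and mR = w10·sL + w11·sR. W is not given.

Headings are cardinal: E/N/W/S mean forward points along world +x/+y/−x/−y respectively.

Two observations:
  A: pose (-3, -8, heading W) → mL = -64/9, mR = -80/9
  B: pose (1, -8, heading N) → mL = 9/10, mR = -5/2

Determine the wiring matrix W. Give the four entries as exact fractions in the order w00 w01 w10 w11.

obs A: pose=(-3,-8,W) → sL=80/9, sR=16, mL=-64/9, mR=-80/9
obs B: pose=(1,-8,N) → sL=5/2, sR=8/5, mL=9/10, mR=-5/2
sensor matrix S = [[80/9, 16], [5/2, 8/5]]; det S = -232/9
solve [mL_A; mL_B] = S·[w00; w01] and [mR_A; mR_B] = S·[w10; w11]:
  w00 = 1, w01 = -1, w10 = -1, w11 = 0

1 -1 -1 0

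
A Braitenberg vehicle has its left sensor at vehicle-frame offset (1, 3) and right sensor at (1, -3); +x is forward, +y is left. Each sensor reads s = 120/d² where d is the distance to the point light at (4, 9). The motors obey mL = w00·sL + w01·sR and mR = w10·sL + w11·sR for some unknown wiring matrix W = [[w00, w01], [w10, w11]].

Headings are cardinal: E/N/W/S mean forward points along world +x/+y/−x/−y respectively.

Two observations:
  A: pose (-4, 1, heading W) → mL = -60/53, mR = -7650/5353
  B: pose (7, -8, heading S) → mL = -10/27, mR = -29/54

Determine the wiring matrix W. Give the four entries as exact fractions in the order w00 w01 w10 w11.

obs A: pose=(-4,1,W) → sL=60/101, sR=60/53, mL=-60/53, mR=-7650/5353
obs B: pose=(7,-8,S) → sL=1/3, sR=10/27, mL=-10/27, mR=-29/54
sensor matrix S = [[60/101, 60/53], [1/3, 10/27]]; det S = -7580/48177
solve [mL_A; mL_B] = S·[w00; w01] and [mR_A; mR_B] = S·[w10; w11]:
  w00 = 0, w01 = -1, w10 = -1/2, w11 = -1

0 -1 -1/2 -1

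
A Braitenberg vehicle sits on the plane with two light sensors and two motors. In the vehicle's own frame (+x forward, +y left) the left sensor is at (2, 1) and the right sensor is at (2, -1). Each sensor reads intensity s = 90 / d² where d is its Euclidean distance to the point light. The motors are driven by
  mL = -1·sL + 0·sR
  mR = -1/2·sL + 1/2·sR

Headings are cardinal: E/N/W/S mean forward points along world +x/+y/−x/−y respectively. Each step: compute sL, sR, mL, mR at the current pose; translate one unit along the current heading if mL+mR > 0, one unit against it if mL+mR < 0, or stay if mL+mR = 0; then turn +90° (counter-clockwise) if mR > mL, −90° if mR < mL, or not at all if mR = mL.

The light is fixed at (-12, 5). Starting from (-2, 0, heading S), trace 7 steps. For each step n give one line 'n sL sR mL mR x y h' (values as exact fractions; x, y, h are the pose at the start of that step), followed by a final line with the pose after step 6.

n=0: pose=(-2,0,S); sL=9/17, sR=9/13; mL=-9/17, mR=18/221; mL+mR=-99/221 → advance -1; mR−mL=135/221 → turn +1·90°
n=1: pose=(-2,1,E); sL=10/17, sR=90/169; mL=-10/17, mR=-80/2873; mL+mR=-1770/2873 → advance -1; mR−mL=1610/2873 → turn +1·90°
n=2: pose=(-3,1,N); sL=45/34, sR=45/52; mL=-45/34, mR=-405/1768; mL+mR=-2745/1768 → advance -1; mR−mL=1935/1768 → turn +1·90°
n=3: pose=(-3,0,W); sL=18/17, sR=18/13; mL=-18/17, mR=36/221; mL+mR=-198/221 → advance -1; mR−mL=270/221 → turn +1·90°
n=4: pose=(-2,0,S); sL=9/17, sR=9/13; mL=-9/17, mR=18/221; mL+mR=-99/221 → advance -1; mR−mL=135/221 → turn +1·90°
n=5: pose=(-2,1,E); sL=10/17, sR=90/169; mL=-10/17, mR=-80/2873; mL+mR=-1770/2873 → advance -1; mR−mL=1610/2873 → turn +1·90°
n=6: pose=(-3,1,N); sL=45/34, sR=45/52; mL=-45/34, mR=-405/1768; mL+mR=-2745/1768 → advance -1; mR−mL=1935/1768 → turn +1·90°

0 9/17 9/13 -9/17 18/221 -2 0 S
1 10/17 90/169 -10/17 -80/2873 -2 1 E
2 45/34 45/52 -45/34 -405/1768 -3 1 N
3 18/17 18/13 -18/17 36/221 -3 0 W
4 9/17 9/13 -9/17 18/221 -2 0 S
5 10/17 90/169 -10/17 -80/2873 -2 1 E
6 45/34 45/52 -45/34 -405/1768 -3 1 N
final -3 0 W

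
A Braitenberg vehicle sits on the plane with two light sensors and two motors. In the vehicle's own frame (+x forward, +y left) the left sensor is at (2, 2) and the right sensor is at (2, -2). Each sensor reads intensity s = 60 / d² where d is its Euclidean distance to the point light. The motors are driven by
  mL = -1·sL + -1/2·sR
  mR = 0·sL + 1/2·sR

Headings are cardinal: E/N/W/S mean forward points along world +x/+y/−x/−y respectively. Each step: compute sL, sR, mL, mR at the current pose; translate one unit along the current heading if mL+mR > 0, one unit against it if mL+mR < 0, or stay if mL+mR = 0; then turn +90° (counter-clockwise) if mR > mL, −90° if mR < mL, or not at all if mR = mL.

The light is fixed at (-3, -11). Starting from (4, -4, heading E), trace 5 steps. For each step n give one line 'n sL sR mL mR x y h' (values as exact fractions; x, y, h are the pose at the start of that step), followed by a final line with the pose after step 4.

0 10/27 30/53 -935/1431 15/53 4 -4 E
1 60/97 12/29 -2322/2813 6/29 3 -4 N
2 15/8 3/4 -9/4 3/8 3 -5 W
3 60/97 60/41 -5370/3977 30/41 4 -5 S
4 10/27 30/53 -935/1431 15/53 4 -4 E
final 3 -4 N

n=0: pose=(4,-4,E); sL=10/27, sR=30/53; mL=-935/1431, mR=15/53; mL+mR=-10/27 → advance -1; mR−mL=1340/1431 → turn +1·90°
n=1: pose=(3,-4,N); sL=60/97, sR=12/29; mL=-2322/2813, mR=6/29; mL+mR=-60/97 → advance -1; mR−mL=2904/2813 → turn +1·90°
n=2: pose=(3,-5,W); sL=15/8, sR=3/4; mL=-9/4, mR=3/8; mL+mR=-15/8 → advance -1; mR−mL=21/8 → turn +1·90°
n=3: pose=(4,-5,S); sL=60/97, sR=60/41; mL=-5370/3977, mR=30/41; mL+mR=-60/97 → advance -1; mR−mL=8280/3977 → turn +1·90°
n=4: pose=(4,-4,E); sL=10/27, sR=30/53; mL=-935/1431, mR=15/53; mL+mR=-10/27 → advance -1; mR−mL=1340/1431 → turn +1·90°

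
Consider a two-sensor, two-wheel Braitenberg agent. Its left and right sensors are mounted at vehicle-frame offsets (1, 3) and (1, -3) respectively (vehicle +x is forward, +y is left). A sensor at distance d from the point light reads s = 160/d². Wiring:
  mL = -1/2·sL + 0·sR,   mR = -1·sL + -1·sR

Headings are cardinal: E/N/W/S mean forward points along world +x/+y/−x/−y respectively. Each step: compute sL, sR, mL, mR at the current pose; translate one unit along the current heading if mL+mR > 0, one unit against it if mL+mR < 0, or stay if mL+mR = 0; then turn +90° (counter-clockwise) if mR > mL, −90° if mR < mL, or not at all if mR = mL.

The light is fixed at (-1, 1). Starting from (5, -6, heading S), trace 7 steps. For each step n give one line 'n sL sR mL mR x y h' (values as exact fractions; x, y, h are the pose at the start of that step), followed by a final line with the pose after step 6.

0 32/29 160/73 -16/29 -6976/2117 5 -6 S
1 80/53 80/17 -40/53 -5600/901 5 -5 W
2 160/41 32/25 -80/41 -5312/1025 6 -5 N
3 2 40/41 -1 -122/41 6 -6 E
4 32/29 160/73 -16/29 -6976/2117 5 -6 S
5 80/53 80/17 -40/53 -5600/901 5 -5 W
6 160/41 32/25 -80/41 -5312/1025 6 -5 N
final 6 -6 E

n=0: pose=(5,-6,S); sL=32/29, sR=160/73; mL=-16/29, mR=-6976/2117; mL+mR=-8144/2117 → advance -1; mR−mL=-5808/2117 → turn -1·90°
n=1: pose=(5,-5,W); sL=80/53, sR=80/17; mL=-40/53, mR=-5600/901; mL+mR=-6280/901 → advance -1; mR−mL=-4920/901 → turn -1·90°
n=2: pose=(6,-5,N); sL=160/41, sR=32/25; mL=-80/41, mR=-5312/1025; mL+mR=-7312/1025 → advance -1; mR−mL=-3312/1025 → turn -1·90°
n=3: pose=(6,-6,E); sL=2, sR=40/41; mL=-1, mR=-122/41; mL+mR=-163/41 → advance -1; mR−mL=-81/41 → turn -1·90°
n=4: pose=(5,-6,S); sL=32/29, sR=160/73; mL=-16/29, mR=-6976/2117; mL+mR=-8144/2117 → advance -1; mR−mL=-5808/2117 → turn -1·90°
n=5: pose=(5,-5,W); sL=80/53, sR=80/17; mL=-40/53, mR=-5600/901; mL+mR=-6280/901 → advance -1; mR−mL=-4920/901 → turn -1·90°
n=6: pose=(6,-5,N); sL=160/41, sR=32/25; mL=-80/41, mR=-5312/1025; mL+mR=-7312/1025 → advance -1; mR−mL=-3312/1025 → turn -1·90°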